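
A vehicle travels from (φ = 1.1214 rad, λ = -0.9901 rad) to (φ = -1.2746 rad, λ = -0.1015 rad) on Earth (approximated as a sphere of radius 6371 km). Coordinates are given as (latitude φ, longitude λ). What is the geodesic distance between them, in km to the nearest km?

15723 km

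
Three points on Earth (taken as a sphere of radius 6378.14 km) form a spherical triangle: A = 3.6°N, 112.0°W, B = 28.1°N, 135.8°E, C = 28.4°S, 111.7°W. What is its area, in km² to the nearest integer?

Side lengths (central angles): a = 2.1188, b = 0.5585, c = 1.8787 rad; semiperimeter s = 2.2780.
By l'Huilier's theorem, tan(E/4) = √[tan(s/2) tan((s−a)/2) tan((s−b)/2) tan((s−c)/2)], giving spherical excess E = 0.7960 rad.
Area = E·R² = 0.7960 × (6378.14)² ≈ 32382920 km².

32382920 km²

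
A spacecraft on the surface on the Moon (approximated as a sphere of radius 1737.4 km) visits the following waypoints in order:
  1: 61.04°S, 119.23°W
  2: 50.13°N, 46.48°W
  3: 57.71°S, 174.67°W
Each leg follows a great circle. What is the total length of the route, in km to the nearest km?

Leg 1→2: central angle 2.1889 rad, distance 3803.0 km.
Leg 2→3: central angle 2.6071 rad, distance 4529.6 km.
Total: 3803.0 + 4529.6 ≈ 8333 km.

8333 km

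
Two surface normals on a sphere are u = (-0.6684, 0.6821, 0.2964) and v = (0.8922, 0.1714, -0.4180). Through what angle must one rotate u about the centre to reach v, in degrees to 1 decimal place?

127.1°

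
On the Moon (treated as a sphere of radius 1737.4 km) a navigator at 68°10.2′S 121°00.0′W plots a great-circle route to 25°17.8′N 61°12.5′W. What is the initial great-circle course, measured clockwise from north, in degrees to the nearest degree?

With φ₁ = -1.1898, φ₂ = 0.4415, Δλ = 1.0436 rad, the forward-azimuth formula gives
θ = atan2( sin Δλ cos φ₂ , cos φ₁ sin φ₂ − sin φ₁ cos φ₂ cos Δλ ) = atan2(0.7813, 0.5812) = 53.36°.
So the initial bearing is 53°.

53°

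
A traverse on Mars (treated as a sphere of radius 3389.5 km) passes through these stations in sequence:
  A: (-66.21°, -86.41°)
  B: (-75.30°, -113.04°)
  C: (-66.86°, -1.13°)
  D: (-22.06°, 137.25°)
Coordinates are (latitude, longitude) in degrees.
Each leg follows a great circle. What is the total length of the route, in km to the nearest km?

Leg A→B: central angle 0.2168 rad, distance 735.0 km.
Leg B→C: central angle 0.5505 rad, distance 1866.1 km.
Leg C→D: central angle 1.4976 rad, distance 5076.3 km.
Total: 735.0 + 1866.1 + 5076.3 ≈ 7677 km.

7677 km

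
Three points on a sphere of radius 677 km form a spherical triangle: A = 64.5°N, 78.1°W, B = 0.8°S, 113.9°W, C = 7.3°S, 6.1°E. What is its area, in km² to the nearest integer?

Side lengths (central angles): a = 2.0876, b = 1.6424, c = 1.2276 rad; semiperimeter s = 2.4788.
By l'Huilier's theorem, tan(E/4) = √[tan(s/2) tan((s−a)/2) tan((s−b)/2) tan((s−c)/2)], giving spherical excess E = 1.6242 rad.
Area = E·R² = 1.6242 × (677)² ≈ 744414 km².

744414 km²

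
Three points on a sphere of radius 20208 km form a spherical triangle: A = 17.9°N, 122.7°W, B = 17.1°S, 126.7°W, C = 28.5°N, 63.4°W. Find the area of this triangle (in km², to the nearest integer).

Side lengths (central angles): a = 1.3314, b = 0.9599, c = 0.6147 rad; semiperimeter s = 1.4530.
By l'Huilier's theorem, tan(E/4) = √[tan(s/2) tan((s−a)/2) tan((s−b)/2) tan((s−c)/2)], giving spherical excess E = 0.3109 rad.
Area = E·R² = 0.3109 × (20208)² ≈ 126964034 km².

126964034 km²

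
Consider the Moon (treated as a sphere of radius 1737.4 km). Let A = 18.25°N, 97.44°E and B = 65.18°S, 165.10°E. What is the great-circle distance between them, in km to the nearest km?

With latitudes φ₁ = 18.250°, φ₂ = -65.180° and longitude difference Δλ = 67.660°:
cos c = sin φ₁ sin φ₂ + cos φ₁ cos φ₂ cos Δλ = (0.3132)(-0.9076) + (0.9497)(0.4198)(0.3801) = -0.13271,
so c = arccos(-0.13271) = 1.70390 rad.
Distance = R·c = 1737.4 × 1.7039 ≈ 2960 km.

2960 km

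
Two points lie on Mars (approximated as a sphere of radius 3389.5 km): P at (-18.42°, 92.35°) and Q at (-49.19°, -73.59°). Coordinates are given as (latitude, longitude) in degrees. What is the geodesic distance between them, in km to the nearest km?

In radians: φ₁ = -0.3215, φ₂ = -0.8585, Δλ = -165.940° = -2.8962 rad.
cos c = sin φ₁ sin φ₂ + cos φ₁ cos φ₂ cos Δλ = (-0.3160)(-0.7569) + (0.9488)(0.6536)(-0.9700) = -0.36233,
so c = arccos(-0.36233) = 1.94157 rad.
Distance = R·c = 3389.5 × 1.9416 ≈ 6581 km.

6581 km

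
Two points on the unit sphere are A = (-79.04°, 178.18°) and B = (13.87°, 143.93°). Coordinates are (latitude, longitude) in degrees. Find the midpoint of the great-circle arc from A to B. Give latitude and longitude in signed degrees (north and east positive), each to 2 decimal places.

-33.22°, 149.35°

Central angle δ = 1.6537 rad. Interpolating on the sphere with fraction f = 0.5:
P = [sin((1−f)δ)·A + sin(fδ)·B] / sin δ = 0.7383·A + 0.7383·B in Cartesian coordinates,
giving P = (-0.7197, 0.4265, -0.5479), i.e. latitude -33.22°, longitude 149.35°.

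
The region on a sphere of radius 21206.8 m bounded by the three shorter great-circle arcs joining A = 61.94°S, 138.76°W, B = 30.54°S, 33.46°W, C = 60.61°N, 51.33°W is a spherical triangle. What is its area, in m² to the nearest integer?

Side lengths (central angles): a = 1.6113, b = 2.4319, c = 1.2223 rad; semiperimeter s = 2.6327.
By l'Huilier's theorem, tan(E/4) = √[tan(s/2) tan((s−a)/2) tan((s−b)/2) tan((s−c)/2)], giving spherical excess E = 1.6239 rad.
Area = E·R² = 1.6239 × (21206.8)² ≈ 730323971 m².

730323971 m²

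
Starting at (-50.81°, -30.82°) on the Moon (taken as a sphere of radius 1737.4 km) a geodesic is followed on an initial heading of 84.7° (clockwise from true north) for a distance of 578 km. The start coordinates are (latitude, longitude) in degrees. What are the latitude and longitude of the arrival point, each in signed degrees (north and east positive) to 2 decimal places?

-45.52°, -3.17°

Angular distance δ = d/R = 578/1737.4 = 0.33268 rad; initial bearing θ = 1.4783 rad.
sin φ₂ = sin φ₁ cos δ + cos φ₁ sin δ cos θ = (-0.7751)(0.9452) + (0.6319)(0.3266)(0.0924) = -0.7135, so φ₂ = -45.52°.
Δλ = atan2(sin θ sin δ cos φ₁, cos δ − sin φ₁ sin φ₂) = atan2(0.2055, 0.3922) = 27.653°.
λ₂ = -30.820° + 27.653° = -3.17°.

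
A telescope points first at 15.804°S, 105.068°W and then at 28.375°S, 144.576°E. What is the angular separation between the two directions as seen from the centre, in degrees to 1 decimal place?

99.5°

With latitudes φ₁ = -15.804°, φ₂ = -28.375° and longitude difference Δλ = -110.356°:
cos c = sin φ₁ sin φ₂ + cos φ₁ cos φ₂ cos Δλ = (-0.2723)(-0.4752) + (0.9622)(0.8799)(-0.3479) = -0.16506,
so c = arccos(-0.16506) = 1.73662 rad.
So the angular separation is 99.5°.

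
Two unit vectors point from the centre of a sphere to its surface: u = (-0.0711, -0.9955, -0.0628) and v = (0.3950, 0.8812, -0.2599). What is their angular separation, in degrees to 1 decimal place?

u·v = -0.8890; |u| = 1.0000, |v| = 1.0000.
cos θ = (u·v)/(|u||v|) = -0.8890, so θ = 152.7°.

152.7°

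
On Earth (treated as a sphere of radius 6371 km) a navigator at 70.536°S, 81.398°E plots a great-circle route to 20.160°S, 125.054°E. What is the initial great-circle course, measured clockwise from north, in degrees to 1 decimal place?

51.0°

With φ₁ = -1.2311, φ₂ = -0.3519, Δλ = 0.7619 rad, the forward-azimuth formula gives
θ = atan2( sin Δλ cos φ₂ , cos φ₁ sin φ₂ − sin φ₁ cos φ₂ cos Δλ ) = atan2(0.6480, 0.5255) = 50.96°.
So the initial bearing is 51.0°.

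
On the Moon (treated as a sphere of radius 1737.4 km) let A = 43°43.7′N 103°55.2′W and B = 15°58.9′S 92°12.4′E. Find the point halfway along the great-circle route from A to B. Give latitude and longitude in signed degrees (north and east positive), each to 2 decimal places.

Central angle δ = 2.6015 rad. Interpolating on the sphere with fraction f = 0.5:
P = [sin((1−f)δ)·A + sin(fδ)·B] / sin δ = 1.8743·A + 1.8743·B in Cartesian coordinates,
giving P = (-0.3952, 0.4859, 0.7796), i.e. latitude 51.22°, longitude 129.12°.

51.22°, 129.12°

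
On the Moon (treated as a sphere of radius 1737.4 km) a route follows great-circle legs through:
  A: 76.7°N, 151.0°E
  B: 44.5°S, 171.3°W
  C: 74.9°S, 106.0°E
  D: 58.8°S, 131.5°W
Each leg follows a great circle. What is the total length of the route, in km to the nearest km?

6374 km

Leg A→B: central angle 2.1559 rad, distance 3745.7 km.
Leg B→C: central angle 0.7950 rad, distance 1381.2 km.
Leg C→D: central angle 0.7177 rad, distance 1246.9 km.
Total: 3745.7 + 1381.2 + 1246.9 ≈ 6374 km.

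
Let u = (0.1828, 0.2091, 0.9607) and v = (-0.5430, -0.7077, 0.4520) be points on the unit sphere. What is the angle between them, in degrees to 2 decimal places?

79.22°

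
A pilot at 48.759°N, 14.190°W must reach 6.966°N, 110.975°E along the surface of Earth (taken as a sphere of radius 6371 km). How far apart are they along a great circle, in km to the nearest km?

11853 km

Let φ₁ = 0.8510 rad, φ₂ = 0.1216 rad, and Δλ = 2.1845 rad.
cos c = sin φ₁ sin φ₂ + cos φ₁ cos φ₂ cos Δλ = (0.7519)(0.1213) + (0.6592)(0.9926)(-0.5759) = -0.28567,
so c = arccos(-0.28567) = 1.86050 rad.
Distance = R·c = 6371 × 1.8605 ≈ 11853 km.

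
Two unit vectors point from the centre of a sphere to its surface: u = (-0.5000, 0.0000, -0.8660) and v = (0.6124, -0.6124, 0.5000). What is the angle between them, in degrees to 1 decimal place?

u·v = -0.7392; |u| = 1.0000, |v| = 1.0000.
cos θ = (u·v)/(|u||v|) = -0.7392, so θ = 137.7°.

137.7°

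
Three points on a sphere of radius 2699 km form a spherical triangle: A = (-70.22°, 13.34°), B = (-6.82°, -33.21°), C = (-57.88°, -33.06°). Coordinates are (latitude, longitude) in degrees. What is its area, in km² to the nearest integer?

954804 km²

Side lengths (central angles): a = 0.8912, b = 0.4000, c = 1.2209 rad; semiperimeter s = 1.2560.
By l'Huilier's theorem, tan(E/4) = √[tan(s/2) tan((s−a)/2) tan((s−b)/2) tan((s−c)/2)], giving spherical excess E = 0.1311 rad.
Area = E·R² = 0.1311 × (2699)² ≈ 954804 km².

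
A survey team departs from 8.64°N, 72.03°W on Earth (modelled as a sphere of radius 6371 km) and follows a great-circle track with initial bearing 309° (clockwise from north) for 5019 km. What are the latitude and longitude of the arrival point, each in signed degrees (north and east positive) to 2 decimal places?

33.16°, -113.18°

Angular distance δ = d/R = 5019/6371 = 0.78779 rad; initial bearing θ = 5.3931 rad.
sin φ₂ = sin φ₁ cos δ + cos φ₁ sin δ cos θ = (0.1502)(0.7054) + (0.9887)(0.7088)(0.6293) = 0.5470, so φ₂ = 33.16°.
Δλ = atan2(sin θ sin δ cos φ₁, cos δ − sin φ₁ sin φ₂) = atan2(-0.5446, 0.6232) = -41.147°.
λ₂ = -72.030° − 41.147° = -113.18°.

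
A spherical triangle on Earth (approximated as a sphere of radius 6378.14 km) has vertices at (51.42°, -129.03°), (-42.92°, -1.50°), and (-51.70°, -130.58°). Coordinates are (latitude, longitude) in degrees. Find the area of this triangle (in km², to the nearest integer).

Side lengths (central angles): a = 1.3199, b = 1.7999, c = 2.5159 rad; semiperimeter s = 2.8178.
By l'Huilier's theorem, tan(E/4) = √[tan(s/2) tan((s−a)/2) tan((s−b)/2) tan((s−c)/2)], giving spherical excess E = 2.4300 rad.
Area = E·R² = 2.4300 × (6378.14)² ≈ 98852659 km².

98852659 km²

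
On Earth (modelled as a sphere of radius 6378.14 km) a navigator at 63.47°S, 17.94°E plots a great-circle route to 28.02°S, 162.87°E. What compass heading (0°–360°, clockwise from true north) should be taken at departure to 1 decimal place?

149.4°

Δλ = 144.930° = 2.5295 rad.
y = sin Δλ · cos φ₂ = (0.5746)(0.8828) = 0.5072
x = cos φ₁ sin φ₂ − sin φ₁ cos φ₂ cos Δλ = (0.4467)(-0.4698) − (-0.8947)(0.8828)(-0.8185) = -0.8563
θ = atan2(y, x) = 149.36°, so the bearing is 149.4°.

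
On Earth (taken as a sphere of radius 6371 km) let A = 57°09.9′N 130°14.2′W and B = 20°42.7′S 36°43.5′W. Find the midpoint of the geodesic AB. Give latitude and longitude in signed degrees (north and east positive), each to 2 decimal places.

The central angle between A and B is δ = 1.9052 rad.
With f = 0.5, the slerp weights are sin((1−f)δ)/sin δ = 0.8627 and sin(fδ)/sin δ = 0.8627.
Weighted sum of the unit vectors: (0.8627)·(-0.3502,-0.4139,0.8402) + (0.8627)·(0.7497,-0.5593,-0.3537) = (0.3446, -0.8397, 0.4198).
Converting back: φ = atan2(z, √(x²+y²)) = 24.82°, λ = atan2(y, x) = -67.68°.

24.82°, -67.68°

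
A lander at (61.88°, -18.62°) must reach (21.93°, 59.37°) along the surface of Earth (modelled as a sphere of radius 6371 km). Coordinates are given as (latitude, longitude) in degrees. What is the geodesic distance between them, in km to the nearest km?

7243 km

With latitudes φ₁ = 61.880°, φ₂ = 21.930° and longitude difference Δλ = 77.990°:
cos c = sin φ₁ sin φ₂ + cos φ₁ cos φ₂ cos Δλ = (0.8820)(0.3735) + (0.4713)(0.9276)(0.2081) = 0.42037,
so c = arccos(0.42037) = 1.13695 rad.
Distance = R·c = 6371 × 1.1369 ≈ 7243 km.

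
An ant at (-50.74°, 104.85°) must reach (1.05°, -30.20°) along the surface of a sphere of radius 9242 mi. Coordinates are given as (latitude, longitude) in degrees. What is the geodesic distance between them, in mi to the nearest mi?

18956 mi

In radians: φ₁ = -0.8856, φ₂ = 0.0183, Δλ = -135.050° = -2.3571 rad.
cos c = sin φ₁ sin φ₂ + cos φ₁ cos φ₂ cos Δλ = (-0.7743)(0.0183) + (0.6328)(0.9998)(-0.7077) = -0.46199,
so c = arccos(-0.46199) = 2.05103 rad.
Distance = R·c = 9242 × 2.0510 ≈ 18956 mi.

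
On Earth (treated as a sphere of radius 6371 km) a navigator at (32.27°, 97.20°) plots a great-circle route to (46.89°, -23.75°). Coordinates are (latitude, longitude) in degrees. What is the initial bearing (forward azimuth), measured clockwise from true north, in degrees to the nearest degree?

Δλ = -120.950° = -2.1110 rad.
y = sin Δλ · cos φ₂ = (-0.8576)(0.6834) = -0.5861
x = cos φ₁ sin φ₂ − sin φ₁ cos φ₂ cos Δλ = (0.8455)(0.7300) − (0.5339)(0.6834)(-0.5143) = 0.8049
θ = atan2(y, x) = -36.06°; adding 360° gives 324°.

324°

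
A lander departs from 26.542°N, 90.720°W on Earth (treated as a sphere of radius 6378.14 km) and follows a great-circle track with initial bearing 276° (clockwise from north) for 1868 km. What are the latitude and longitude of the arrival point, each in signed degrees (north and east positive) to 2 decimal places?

Angular distance δ = d/R = 1868/6378.14 = 0.29288 rad; initial bearing θ = 4.8171 rad.
sin φ₂ = sin φ₁ cos δ + cos φ₁ sin δ cos θ = (0.4469)(0.9574) + (0.8946)(0.2887)(0.1045) = 0.4548, so φ₂ = 27.05°.
Δλ = atan2(sin θ sin δ cos φ₁, cos δ − sin φ₁ sin φ₂) = atan2(-0.2569, 0.7542) = -18.808°.
λ₂ = -90.720° − 18.808° = -109.53°.

27.05°, -109.53°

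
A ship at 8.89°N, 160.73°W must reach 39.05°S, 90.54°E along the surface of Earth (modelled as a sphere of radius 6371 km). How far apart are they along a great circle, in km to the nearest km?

12243 km

With latitudes φ₁ = 8.890°, φ₂ = -39.050° and longitude difference Δλ = -108.730°:
cos c = sin φ₁ sin φ₂ + cos φ₁ cos φ₂ cos Δλ = (0.1545)(-0.6300) + (0.9880)(0.7766)(-0.3211) = -0.34373,
so c = arccos(-0.34373) = 1.92169 rad.
Distance = R·c = 6371 × 1.9217 ≈ 12243 km.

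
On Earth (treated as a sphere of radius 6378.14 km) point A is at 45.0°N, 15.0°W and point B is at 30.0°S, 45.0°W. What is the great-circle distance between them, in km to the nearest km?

8885 km

With latitudes φ₁ = 45.000°, φ₂ = -30.000° and longitude difference Δλ = -30.000°:
cos c = sin φ₁ sin φ₂ + cos φ₁ cos φ₂ cos Δλ = (0.7071)(-0.5000) + (0.7071)(0.8660)(0.8660) = 0.17678,
so c = arccos(0.17678) = 1.39309 rad.
Distance = R·c = 6378.14 × 1.3931 ≈ 8885 km.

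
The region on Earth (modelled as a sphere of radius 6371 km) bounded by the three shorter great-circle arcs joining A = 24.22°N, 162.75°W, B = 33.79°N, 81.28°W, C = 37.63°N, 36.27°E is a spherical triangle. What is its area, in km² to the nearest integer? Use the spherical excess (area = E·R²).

58476122 km²

Side lengths (central angles): a = 1.5357, b = 2.0179, c = 1.2233 rad; semiperimeter s = 2.3884.
By l'Huilier's theorem, tan(E/4) = √[tan(s/2) tan((s−a)/2) tan((s−b)/2) tan((s−c)/2)], giving spherical excess E = 1.4407 rad.
Area = E·R² = 1.4407 × (6371)² ≈ 58476122 km².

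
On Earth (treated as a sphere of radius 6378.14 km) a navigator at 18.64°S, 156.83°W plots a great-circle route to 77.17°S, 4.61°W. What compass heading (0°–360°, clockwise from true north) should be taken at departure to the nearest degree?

174°

With φ₁ = -0.3253, φ₂ = -1.3469, Δλ = 2.6567 rad, the forward-azimuth formula gives
θ = atan2( sin Δλ cos φ₂ , cos φ₁ sin φ₂ − sin φ₁ cos φ₂ cos Δλ ) = atan2(0.1035, -0.9867) = 174.01°.
So the initial bearing is 174°.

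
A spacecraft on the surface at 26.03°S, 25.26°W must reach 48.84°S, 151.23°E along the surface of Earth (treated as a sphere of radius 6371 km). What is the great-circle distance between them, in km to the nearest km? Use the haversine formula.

In radians: φ₁ = -0.4543, φ₂ = -0.8524, Δλ = 176.490° = 3.0803 rad.
Haversine: a = sin²(Δφ/2) + cos φ₁ cos φ₂ sin²(Δλ/2) = 0.0391 + (0.8986)(0.6582)(0.9991) = 0.62995.
Central angle c = 2·arcsin(√a) = 1.83372 rad.
Distance = R·c = 6371 × 1.8337 ≈ 11683 km.

11683 km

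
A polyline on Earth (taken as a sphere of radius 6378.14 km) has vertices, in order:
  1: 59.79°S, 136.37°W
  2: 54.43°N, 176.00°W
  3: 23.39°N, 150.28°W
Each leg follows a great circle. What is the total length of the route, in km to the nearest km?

17256 km

Leg 1→2: central angle 2.0686 rad, distance 13193.9 km.
Leg 2→3: central angle 0.6370 rad, distance 4062.6 km.
Total: 13193.9 + 4062.6 ≈ 17256 km.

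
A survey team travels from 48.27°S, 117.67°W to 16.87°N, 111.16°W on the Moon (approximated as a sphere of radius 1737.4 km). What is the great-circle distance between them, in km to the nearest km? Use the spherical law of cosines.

With latitudes φ₁ = -48.270°, φ₂ = 16.870° and longitude difference Δλ = 6.510°:
cos c = sin φ₁ sin φ₂ + cos φ₁ cos φ₂ cos Δλ = (-0.7463)(0.2902) + (0.6656)(0.9570)(0.9936) = 0.41630,
so c = arccos(0.41630) = 1.14143 rad.
Distance = R·c = 1737.4 × 1.1414 ≈ 1983 km.

1983 km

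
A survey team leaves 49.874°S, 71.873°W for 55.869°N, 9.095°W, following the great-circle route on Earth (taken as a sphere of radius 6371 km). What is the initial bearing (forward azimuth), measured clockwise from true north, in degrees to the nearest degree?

34°

With φ₁ = -0.8705, φ₂ = 0.9751, Δλ = 1.0957 rad, the forward-azimuth formula gives
θ = atan2( sin Δλ cos φ₂ , cos φ₁ sin φ₂ − sin φ₁ cos φ₂ cos Δλ ) = atan2(0.4989, 0.7297) = 34.36°.
So the initial bearing is 34°.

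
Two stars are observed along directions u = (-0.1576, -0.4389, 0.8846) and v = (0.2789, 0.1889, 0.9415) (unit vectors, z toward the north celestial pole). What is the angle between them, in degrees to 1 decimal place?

45.1°

u·v = 0.7060; |u| = 1.0000, |v| = 0.9999.
cos θ = (u·v)/(|u||v|) = 0.7060, so θ = 45.1°.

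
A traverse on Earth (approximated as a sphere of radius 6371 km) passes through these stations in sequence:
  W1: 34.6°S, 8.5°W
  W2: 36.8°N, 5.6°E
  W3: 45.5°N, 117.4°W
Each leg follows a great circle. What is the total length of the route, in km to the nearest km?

Leg W1→W2: central angle 1.2670 rad, distance 8072.3 km.
Leg W2→W3: central angle 1.4489 rad, distance 9231.0 km.
Total: 8072.3 + 9231.0 ≈ 17303 km.

17303 km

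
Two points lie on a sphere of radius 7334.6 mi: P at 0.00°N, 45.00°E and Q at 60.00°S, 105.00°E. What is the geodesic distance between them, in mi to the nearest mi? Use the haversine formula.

In radians: φ₁ = 0.0000, φ₂ = -1.0472, Δλ = 60.000° = 1.0472 rad.
Haversine: a = sin²(Δφ/2) + cos φ₁ cos φ₂ sin²(Δλ/2) = 0.2500 + (1.0000)(0.5000)(0.2500) = 0.37500.
Central angle c = 2·arcsin(√a) = 1.31812 rad.
Distance = R·c = 7334.6 × 1.3181 ≈ 9668 mi.

9668 mi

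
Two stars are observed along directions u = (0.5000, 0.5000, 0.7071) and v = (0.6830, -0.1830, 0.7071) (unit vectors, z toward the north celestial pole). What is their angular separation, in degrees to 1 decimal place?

u·v = 0.7500; |u| = 1.0000, |v| = 1.0000.
cos θ = (u·v)/(|u||v|) = 0.7500, so θ = 41.4°.

41.4°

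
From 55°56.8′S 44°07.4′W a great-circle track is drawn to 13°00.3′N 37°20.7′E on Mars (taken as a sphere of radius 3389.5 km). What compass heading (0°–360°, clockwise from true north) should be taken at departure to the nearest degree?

Δλ = 81.468° = 1.4219 rad.
y = sin Δλ · cos φ₂ = (0.9889)(0.9744) = 0.9636
x = cos φ₁ sin φ₂ − sin φ₁ cos φ₂ cos Δλ = (0.5600)(0.2250) − (-0.8285)(0.9744)(0.1484) = 0.2458
θ = atan2(y, x) = 75.69°, so the bearing is 76°.

76°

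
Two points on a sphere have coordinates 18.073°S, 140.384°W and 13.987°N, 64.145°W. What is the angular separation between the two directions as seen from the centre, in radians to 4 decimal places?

In radians: φ₁ = -0.3154, φ₂ = 0.2441, Δλ = 76.239° = 1.3306 rad.
cos c = sin φ₁ sin φ₂ + cos φ₁ cos φ₂ cos Δλ = (-0.3102)(0.2417) + (0.9507)(0.9704)(0.2379) = 0.14445,
so c = arccos(0.14445) = 1.42584 rad.
So the angular separation is 1.4258 rad.

1.4258 rad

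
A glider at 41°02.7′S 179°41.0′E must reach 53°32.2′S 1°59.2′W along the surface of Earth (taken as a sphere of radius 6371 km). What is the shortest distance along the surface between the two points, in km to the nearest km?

9497 km

Let φ₁ = -0.7164 rad, φ₂ = -0.9344 rad, and Δλ = 3.1124 rad.
Haversine: a = sin²(Δφ/2) + cos φ₁ cos φ₂ sin²(Δλ/2) = 0.0118 + (0.7542)(0.5943)(0.9998) = 0.45996.
Central angle c = 2·arcsin(√a) = 1.49064 rad.
Distance = R·c = 6371 × 1.4906 ≈ 9497 km.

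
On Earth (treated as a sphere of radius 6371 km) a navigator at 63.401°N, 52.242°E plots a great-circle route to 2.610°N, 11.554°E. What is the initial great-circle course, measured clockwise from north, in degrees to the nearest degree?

225°

With φ₁ = 1.1066, φ₂ = 0.0456, Δλ = -0.7101 rad, the forward-azimuth formula gives
θ = atan2( sin Δλ cos φ₂ , cos φ₁ sin φ₂ − sin φ₁ cos φ₂ cos Δλ ) = atan2(-0.6513, -0.6569) = -135.25°.
Adding 360° brings this into [0°, 360°): 225°.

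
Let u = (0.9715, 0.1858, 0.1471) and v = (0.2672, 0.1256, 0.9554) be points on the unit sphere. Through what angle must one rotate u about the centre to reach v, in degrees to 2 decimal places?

u·v = 0.4235; |u| = 1.0000, |v| = 1.0000.
cos θ = (u·v)/(|u||v|) = 0.4235, so θ = 64.95°.

64.95°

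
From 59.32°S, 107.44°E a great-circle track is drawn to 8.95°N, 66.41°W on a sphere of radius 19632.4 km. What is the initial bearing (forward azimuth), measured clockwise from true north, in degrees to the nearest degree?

188°

With φ₁ = -1.0353, φ₂ = 0.1562, Δλ = -3.0343 rad, the forward-azimuth formula gives
θ = atan2( sin Δλ cos φ₂ , cos φ₁ sin φ₂ − sin φ₁ cos φ₂ cos Δλ ) = atan2(-0.1058, -0.7653) = -172.13°.
Adding 360° brings this into [0°, 360°): 188°.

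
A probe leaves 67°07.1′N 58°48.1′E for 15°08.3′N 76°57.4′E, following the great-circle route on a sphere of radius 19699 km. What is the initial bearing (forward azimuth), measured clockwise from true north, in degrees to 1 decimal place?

158.0°

With φ₁ = 1.1714, φ₂ = 0.2642, Δλ = 0.3169 rad, the forward-azimuth formula gives
θ = atan2( sin Δλ cos φ₂ , cos φ₁ sin φ₂ − sin φ₁ cos φ₂ cos Δλ ) = atan2(0.3008, -0.7435) = 157.98°.
So the initial bearing is 158.0°.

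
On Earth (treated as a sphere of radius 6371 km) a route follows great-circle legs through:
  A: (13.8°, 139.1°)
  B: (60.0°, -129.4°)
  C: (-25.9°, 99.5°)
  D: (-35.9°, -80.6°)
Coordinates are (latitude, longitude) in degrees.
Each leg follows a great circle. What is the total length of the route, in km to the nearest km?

Leg A→B: central angle 1.3757 rad, distance 8764.6 km.
Leg B→C: central angle 2.3103 rad, distance 14719.2 km.
Leg C→D: central angle 2.0630 rad, distance 13143.2 km.
Total: 8764.6 + 14719.2 + 13143.2 ≈ 36627 km.

36627 km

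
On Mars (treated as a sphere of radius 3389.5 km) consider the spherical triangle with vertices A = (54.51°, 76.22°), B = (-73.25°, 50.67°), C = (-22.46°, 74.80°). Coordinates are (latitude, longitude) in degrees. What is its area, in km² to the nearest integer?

Side lengths (central angles): a = 0.9161, b = 1.3435, c = 2.2507 rad; semiperimeter s = 2.2552.
By l'Huilier's theorem, tan(E/4) = √[tan(s/2) tan((s−a)/2) tan((s−b)/2) tan((s−c)/2)], giving spherical excess E = 0.1713 rad.
Area = E·R² = 0.1713 × (3389.5)² ≈ 1967784 km².

1967784 km²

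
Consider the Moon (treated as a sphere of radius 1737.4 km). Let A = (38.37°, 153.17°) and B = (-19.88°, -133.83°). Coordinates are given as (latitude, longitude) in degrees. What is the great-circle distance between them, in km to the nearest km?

2721 km

Let φ₁ = 0.6697 rad, φ₂ = -0.3470 rad, and Δλ = 1.2741 rad.
cos c = sin φ₁ sin φ₂ + cos φ₁ cos φ₂ cos Δλ = (0.6207)(-0.3401) + (0.7840)(0.9404)(0.2924) = 0.00448,
so c = arccos(0.00448) = 1.56631 rad.
Distance = R·c = 1737.4 × 1.5663 ≈ 2721 km.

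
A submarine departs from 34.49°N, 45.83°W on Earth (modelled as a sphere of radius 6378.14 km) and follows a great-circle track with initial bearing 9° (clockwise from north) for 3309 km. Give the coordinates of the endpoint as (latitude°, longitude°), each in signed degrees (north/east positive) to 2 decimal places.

Angular distance δ = d/R = 3309/6378.14 = 0.51880 rad; initial bearing θ = 0.1571 rad.
sin φ₂ = sin φ₁ cos δ + cos φ₁ sin δ cos θ = (0.5663)(0.8684) + (0.8242)(0.4958)(0.9877) = 0.8954, so φ₂ = 63.56°.
Δλ = atan2(sin θ sin δ cos φ₁, cos δ − sin φ₁ sin φ₂) = atan2(0.0639, 0.3614) = 10.032°.
λ₂ = -45.830° + 10.032° = -35.80°.

63.56°, -35.80°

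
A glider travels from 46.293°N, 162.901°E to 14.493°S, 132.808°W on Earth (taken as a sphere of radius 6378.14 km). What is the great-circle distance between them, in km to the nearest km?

Let φ₁ = 0.8080 rad, φ₂ = -0.2530 rad, and Δλ = 1.1221 rad.
cos c = sin φ₁ sin φ₂ + cos φ₁ cos φ₂ cos Δλ = (0.7229)(-0.2503) + (0.6910)(0.9682)(0.4338) = 0.10930,
so c = arccos(0.10930) = 1.46128 rad.
Distance = R·c = 6378.14 × 1.4613 ≈ 9320 km.

9320 km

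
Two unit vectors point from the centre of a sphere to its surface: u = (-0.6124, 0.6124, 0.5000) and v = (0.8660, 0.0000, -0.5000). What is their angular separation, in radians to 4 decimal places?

2.4660 rad

u·v = -0.7803; |u| = 1.0000, |v| = 1.0000.
cos θ = (u·v)/(|u||v|) = -0.7803, so θ = 2.4660 rad.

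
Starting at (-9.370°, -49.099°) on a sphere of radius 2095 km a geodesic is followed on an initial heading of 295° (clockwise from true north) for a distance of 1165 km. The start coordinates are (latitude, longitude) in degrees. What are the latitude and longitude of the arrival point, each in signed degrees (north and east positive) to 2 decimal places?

4.69°, -77.79°

Angular distance δ = d/R = 1165/2095 = 0.55609 rad; initial bearing θ = 5.1487 rad.
sin φ₂ = sin φ₁ cos δ + cos φ₁ sin δ cos θ = (-0.1628)(0.8493) + (0.9867)(0.5279)(0.4226) = 0.0818, so φ₂ = 4.69°.
Δλ = atan2(sin θ sin δ cos φ₁, cos δ − sin φ₁ sin φ₂) = atan2(-0.4720, 0.8627) = -28.687°.
λ₂ = -49.099° − 28.687° = -77.79°.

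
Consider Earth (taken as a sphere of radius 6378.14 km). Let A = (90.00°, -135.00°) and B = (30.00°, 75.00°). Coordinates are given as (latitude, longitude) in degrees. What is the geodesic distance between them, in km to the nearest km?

6679 km

With latitudes φ₁ = 90.000°, φ₂ = 30.000° and longitude difference Δλ = -150.000°:
cos c = sin φ₁ sin φ₂ + cos φ₁ cos φ₂ cos Δλ = (1.0000)(0.5000) + (0.0000)(0.8660)(-0.8660) = 0.50000,
so c = arccos(0.50000) = 1.04720 rad.
Distance = R·c = 6378.14 × 1.0472 ≈ 6679 km.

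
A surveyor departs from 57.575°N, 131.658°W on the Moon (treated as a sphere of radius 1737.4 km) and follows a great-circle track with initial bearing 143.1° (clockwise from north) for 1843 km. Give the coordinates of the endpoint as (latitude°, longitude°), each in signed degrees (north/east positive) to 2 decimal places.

2.17°, -100.03°

Angular distance δ = d/R = 1843/1737.4 = 1.06078 rad; initial bearing θ = 2.4976 rad.
sin φ₂ = sin φ₁ cos δ + cos φ₁ sin δ cos θ = (0.8441)(0.4882) + (0.5362)(0.8727)(-0.7997) = 0.0379, so φ₂ = 2.17°.
Δλ = atan2(sin θ sin δ cos φ₁, cos δ − sin φ₁ sin φ₂) = atan2(0.2810, 0.4562) = 31.627°.
λ₂ = -131.658° + 31.627° = -100.03°.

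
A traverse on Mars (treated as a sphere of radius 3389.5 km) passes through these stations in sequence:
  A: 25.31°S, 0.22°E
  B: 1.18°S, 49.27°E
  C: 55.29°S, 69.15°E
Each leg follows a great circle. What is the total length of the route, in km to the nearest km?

Leg A→B: central angle 0.9258 rad, distance 3138.1 km.
Leg B→C: central angle 0.9857 rad, distance 3340.9 km.
Total: 3138.1 + 3340.9 ≈ 6479 km.

6479 km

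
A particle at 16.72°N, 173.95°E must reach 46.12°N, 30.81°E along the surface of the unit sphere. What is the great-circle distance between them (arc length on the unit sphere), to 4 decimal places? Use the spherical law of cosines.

1.9005

Let φ₁ = 0.2918 rad, φ₂ = 0.8049 rad, and Δλ = -2.4983 rad.
cos c = sin φ₁ sin φ₂ + cos φ₁ cos φ₂ cos Δλ = (0.2877)(0.7208) + (0.9577)(0.6932)(-0.8001) = -0.32378,
so c = arccos(-0.32378) = 1.90051 rad.
On the unit sphere the arc length equals the central angle: 1.9005.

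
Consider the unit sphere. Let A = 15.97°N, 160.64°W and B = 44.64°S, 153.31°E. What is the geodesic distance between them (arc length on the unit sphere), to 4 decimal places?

1.2855

With latitudes φ₁ = 15.970°, φ₂ = -44.640° and longitude difference Δλ = -46.050°:
cos c = sin φ₁ sin φ₂ + cos φ₁ cos φ₂ cos Δλ = (0.2751)(-0.7026) + (0.9614)(0.7115)(0.6940) = 0.28145,
so c = arccos(0.28145) = 1.28550 rad.
On the unit sphere the arc length equals the central angle: 1.2855.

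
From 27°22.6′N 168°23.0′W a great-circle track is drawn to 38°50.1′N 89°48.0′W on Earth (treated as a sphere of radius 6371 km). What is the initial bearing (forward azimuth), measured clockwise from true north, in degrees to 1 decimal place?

Δλ = 78.583° = 1.3715 rad.
y = sin Δλ · cos φ₂ = (0.9802)(0.7790) = 0.7635
x = cos φ₁ sin φ₂ − sin φ₁ cos φ₂ cos Δλ = (0.8880)(0.6271) − (0.4598)(0.7790)(0.1979) = 0.4859
θ = atan2(y, x) = 57.53°, so the bearing is 57.5°.

57.5°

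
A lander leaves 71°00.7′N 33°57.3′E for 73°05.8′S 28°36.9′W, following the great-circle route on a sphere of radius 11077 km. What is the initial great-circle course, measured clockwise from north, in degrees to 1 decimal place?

210.5°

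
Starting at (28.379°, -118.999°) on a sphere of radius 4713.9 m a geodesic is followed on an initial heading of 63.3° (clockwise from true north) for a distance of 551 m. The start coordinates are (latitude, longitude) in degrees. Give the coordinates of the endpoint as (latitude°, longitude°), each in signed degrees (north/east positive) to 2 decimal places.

Angular distance δ = d/R = 551/4713.9 = 0.11689 rad; initial bearing θ = 1.1048 rad.
sin φ₂ = sin φ₁ cos δ + cos φ₁ sin δ cos θ = (0.4753)(0.9932) + (0.8798)(0.1166)(0.4493) = 0.5182, so φ₂ = 31.21°.
Δλ = atan2(sin θ sin δ cos φ₁, cos δ − sin φ₁ sin φ₂) = atan2(0.0917, 0.7469) = 6.997°.
λ₂ = -118.999° + 6.997° = -112.00°.

31.21°, -112.00°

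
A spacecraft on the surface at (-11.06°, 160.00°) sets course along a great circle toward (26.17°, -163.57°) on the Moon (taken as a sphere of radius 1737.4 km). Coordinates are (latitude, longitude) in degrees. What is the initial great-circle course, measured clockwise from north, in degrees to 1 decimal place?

43.0°

Δλ = 36.430° = 0.6358 rad.
y = sin Δλ · cos φ₂ = (0.5938)(0.8975) = 0.5330
x = cos φ₁ sin φ₂ − sin φ₁ cos φ₂ cos Δλ = (0.9814)(0.4410) − (-0.1918)(0.8975)(0.8046) = 0.5714
θ = atan2(y, x) = 43.01°, so the bearing is 43.0°.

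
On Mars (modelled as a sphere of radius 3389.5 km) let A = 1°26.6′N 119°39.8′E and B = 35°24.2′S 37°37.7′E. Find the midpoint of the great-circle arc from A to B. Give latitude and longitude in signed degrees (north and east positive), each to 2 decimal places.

-21.96°, 83.70°

The central angle between A and B is δ = 1.4723 rad.
With f = 0.5, the slerp weights are sin((1−f)δ)/sin δ = 0.6747 and sin(fδ)/sin δ = 0.6747.
Weighted sum of the unit vectors: (0.6747)·(-0.4947,0.8687,0.0252) + (0.6747)·(0.6455,0.4976,-0.5793) = (0.1017, 0.9219, -0.3739).
Converting back: φ = atan2(z, √(x²+y²)) = -21.96°, λ = atan2(y, x) = 83.70°.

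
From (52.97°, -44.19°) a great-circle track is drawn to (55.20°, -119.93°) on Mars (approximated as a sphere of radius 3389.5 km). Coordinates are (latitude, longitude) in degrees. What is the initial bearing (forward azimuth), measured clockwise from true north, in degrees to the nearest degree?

305°

Δλ = -75.740° = -1.3219 rad.
y = sin Δλ · cos φ₂ = (-0.9692)(0.5707) = -0.5531
x = cos φ₁ sin φ₂ − sin φ₁ cos φ₂ cos Δλ = (0.6022)(0.8211) − (0.7983)(0.5707)(0.2463) = 0.3823
θ = atan2(y, x) = -55.35°; adding 360° gives 305°.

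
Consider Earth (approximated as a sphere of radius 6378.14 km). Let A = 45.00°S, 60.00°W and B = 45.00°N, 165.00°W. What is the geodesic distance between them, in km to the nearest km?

14361 km

Let φ₁ = -0.7854 rad, φ₂ = 0.7854 rad, and Δλ = -1.8326 rad.
cos c = sin φ₁ sin φ₂ + cos φ₁ cos φ₂ cos Δλ = (-0.7071)(0.7071) + (0.7071)(0.7071)(-0.2588) = -0.62941,
so c = arccos(-0.62941) = 2.25159 rad.
Distance = R·c = 6378.14 × 2.2516 ≈ 14361 km.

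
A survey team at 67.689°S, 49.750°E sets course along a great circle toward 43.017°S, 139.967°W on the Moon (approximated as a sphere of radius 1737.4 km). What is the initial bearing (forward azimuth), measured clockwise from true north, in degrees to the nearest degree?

With φ₁ = -1.1814, φ₂ = -0.7508, Δλ = 2.9720 rad, the forward-azimuth formula gives
θ = atan2( sin Δλ cos φ₂ , cos φ₁ sin φ₂ − sin φ₁ cos φ₂ cos Δλ ) = atan2(0.1234, -0.9257) = 172.41°.
So the initial bearing is 172°.

172°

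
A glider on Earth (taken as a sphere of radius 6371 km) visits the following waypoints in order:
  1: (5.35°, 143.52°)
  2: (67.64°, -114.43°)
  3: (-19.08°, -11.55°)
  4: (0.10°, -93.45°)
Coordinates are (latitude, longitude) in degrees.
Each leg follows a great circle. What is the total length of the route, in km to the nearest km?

31630 km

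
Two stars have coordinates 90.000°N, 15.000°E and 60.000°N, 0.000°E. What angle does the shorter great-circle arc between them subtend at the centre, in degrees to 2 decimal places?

30.00°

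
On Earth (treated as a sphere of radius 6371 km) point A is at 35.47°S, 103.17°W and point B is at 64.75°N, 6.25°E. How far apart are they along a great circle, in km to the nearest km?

14435 km

Let φ₁ = -0.6191 rad, φ₂ = 1.1301 rad, and Δλ = 1.9097 rad.
cos c = sin φ₁ sin φ₂ + cos φ₁ cos φ₂ cos Δλ = (-0.5803)(0.9045) + (0.8144)(0.4266)(-0.3325) = -0.64034,
so c = arccos(-0.64034) = 2.26574 rad.
Distance = R·c = 6371 × 2.2657 ≈ 14435 km.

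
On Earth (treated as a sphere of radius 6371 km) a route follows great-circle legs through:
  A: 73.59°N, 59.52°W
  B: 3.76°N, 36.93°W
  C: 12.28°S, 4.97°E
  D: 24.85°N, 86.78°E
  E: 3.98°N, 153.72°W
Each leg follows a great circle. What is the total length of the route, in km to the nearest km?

Leg A→B: central angle 1.2417 rad, distance 7910.9 km.
Leg B→C: central angle 0.7788 rad, distance 4961.6 km.
Leg C→D: central angle 1.5339 rad, distance 9772.2 km.
Leg D→E: central angle 2.0005 rad, distance 12745.1 km.
Total: 7910.9 + 4961.6 + 9772.2 + 12745.1 ≈ 35390 km.

35390 km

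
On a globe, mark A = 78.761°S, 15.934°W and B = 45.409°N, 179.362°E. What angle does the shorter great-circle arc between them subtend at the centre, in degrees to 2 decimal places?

146.15°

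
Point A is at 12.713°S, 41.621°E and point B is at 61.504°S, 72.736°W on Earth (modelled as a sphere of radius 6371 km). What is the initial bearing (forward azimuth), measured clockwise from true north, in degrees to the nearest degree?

206°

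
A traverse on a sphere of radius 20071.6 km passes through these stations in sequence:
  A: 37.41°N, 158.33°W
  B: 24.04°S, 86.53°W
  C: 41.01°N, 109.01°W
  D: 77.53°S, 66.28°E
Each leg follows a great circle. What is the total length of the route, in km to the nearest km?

106126 km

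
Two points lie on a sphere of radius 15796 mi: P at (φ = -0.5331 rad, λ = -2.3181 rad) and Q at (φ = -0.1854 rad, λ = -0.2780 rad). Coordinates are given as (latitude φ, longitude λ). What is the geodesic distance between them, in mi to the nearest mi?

In radians: φ₁ = -0.5331, φ₂ = -0.1854, Δλ = 116.889° = 2.0401 rad.
Haversine: a = sin²(Δφ/2) + cos φ₁ cos φ₂ sin²(Δλ/2) = 0.0299 + (0.8612)(0.9829)(0.7261) = 0.64457.
Central angle c = 2·arcsin(√a) = 1.86413 rad.
Distance = R·c = 15796 × 1.8641 ≈ 29446 mi.

29446 mi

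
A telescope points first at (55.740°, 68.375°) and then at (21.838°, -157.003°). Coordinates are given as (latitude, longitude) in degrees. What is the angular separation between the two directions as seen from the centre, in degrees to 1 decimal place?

93.4°

With latitudes φ₁ = 55.740°, φ₂ = 21.838° and longitude difference Δλ = 134.622°:
cos c = sin φ₁ sin φ₂ + cos φ₁ cos φ₂ cos Δλ = (0.8265)(0.3720) + (0.5629)(0.9282)(-0.7024) = -0.05961,
so c = arccos(-0.05961) = 1.63044 rad.
So the angular separation is 93.4°.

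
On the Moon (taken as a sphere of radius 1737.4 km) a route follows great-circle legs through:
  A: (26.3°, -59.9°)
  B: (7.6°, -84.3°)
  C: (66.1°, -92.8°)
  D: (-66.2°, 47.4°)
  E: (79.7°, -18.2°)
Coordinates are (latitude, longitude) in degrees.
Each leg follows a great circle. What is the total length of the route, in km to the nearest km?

12229 km

Leg A→B: central angle 0.5200 rad, distance 903.4 km.
Leg B→C: central angle 1.0262 rad, distance 1782.9 km.
Leg C→D: central angle 2.8655 rad, distance 4978.4 km.
Leg D→E: central angle 2.6268 rad, distance 4563.8 km.
Total: 903.4 + 1782.9 + 4978.4 + 4563.8 ≈ 12229 km.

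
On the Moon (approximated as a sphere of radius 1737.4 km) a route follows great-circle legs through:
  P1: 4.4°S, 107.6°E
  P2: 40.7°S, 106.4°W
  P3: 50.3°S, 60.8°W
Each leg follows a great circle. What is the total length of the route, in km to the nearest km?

4792 km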